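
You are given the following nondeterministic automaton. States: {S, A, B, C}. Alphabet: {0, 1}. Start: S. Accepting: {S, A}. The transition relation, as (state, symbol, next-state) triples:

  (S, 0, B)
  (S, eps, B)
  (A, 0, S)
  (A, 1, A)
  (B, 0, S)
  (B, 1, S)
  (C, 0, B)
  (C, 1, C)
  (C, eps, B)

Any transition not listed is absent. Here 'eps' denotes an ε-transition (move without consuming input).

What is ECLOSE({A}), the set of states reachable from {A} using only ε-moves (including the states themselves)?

Begin with {A}.
No ε-moves leave this set, so the closure equals the set itself.

{A}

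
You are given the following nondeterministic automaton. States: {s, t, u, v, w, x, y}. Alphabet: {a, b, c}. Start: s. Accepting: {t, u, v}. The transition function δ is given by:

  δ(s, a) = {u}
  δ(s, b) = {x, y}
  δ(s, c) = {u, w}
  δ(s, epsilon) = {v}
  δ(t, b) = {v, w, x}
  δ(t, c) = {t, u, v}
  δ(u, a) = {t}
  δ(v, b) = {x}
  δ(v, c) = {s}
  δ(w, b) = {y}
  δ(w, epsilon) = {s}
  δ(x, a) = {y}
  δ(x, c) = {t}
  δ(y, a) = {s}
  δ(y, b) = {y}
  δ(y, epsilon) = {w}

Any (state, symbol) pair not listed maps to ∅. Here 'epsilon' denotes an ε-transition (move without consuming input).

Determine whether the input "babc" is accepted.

Yes

Start: ε-closure({s}) = {s, v}.
Read 'b': {s, v} → {s, v, w, x, y}.
Read 'a': {s, v, w, x, y} → {s, u, v, w, y}.
Read 'b': {s, u, v, w, y} → {s, v, w, x, y}.
Read 'c': {s, v, w, x, y} → {s, t, u, v, w}.
The final set {s, t, u, v, w} contains the accepting states t, u, v.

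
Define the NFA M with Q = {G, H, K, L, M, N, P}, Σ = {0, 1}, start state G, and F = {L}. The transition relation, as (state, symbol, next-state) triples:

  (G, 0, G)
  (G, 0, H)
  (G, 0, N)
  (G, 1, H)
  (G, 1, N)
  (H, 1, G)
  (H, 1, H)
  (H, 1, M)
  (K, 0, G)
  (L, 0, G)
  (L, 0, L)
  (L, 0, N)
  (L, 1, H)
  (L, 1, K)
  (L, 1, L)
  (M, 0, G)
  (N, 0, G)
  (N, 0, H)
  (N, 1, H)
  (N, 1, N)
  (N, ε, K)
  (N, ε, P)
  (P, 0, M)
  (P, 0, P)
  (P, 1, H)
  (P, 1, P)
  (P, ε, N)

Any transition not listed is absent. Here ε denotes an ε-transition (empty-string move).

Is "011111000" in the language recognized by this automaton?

No

Start in {G}.
Read '0': {G} → {G, H, K, N, P}.
Read '1': {G, H, K, N, P} → {G, H, K, M, N, P}.
Read '1': {G, H, K, M, N, P} → {G, H, K, M, N, P}.
Read '1': {G, H, K, M, N, P} → {G, H, K, M, N, P}.
Read '1': {G, H, K, M, N, P} → {G, H, K, M, N, P}.
Read '1': {G, H, K, M, N, P} → {G, H, K, M, N, P}.
Read '0': {G, H, K, M, N, P} → {G, H, K, M, N, P}.
Read '0': {G, H, K, M, N, P} → {G, H, K, M, N, P}.
Read '0': {G, H, K, M, N, P} → {G, H, K, M, N, P}.
The final set {G, H, K, M, N, P} contains no accepting state.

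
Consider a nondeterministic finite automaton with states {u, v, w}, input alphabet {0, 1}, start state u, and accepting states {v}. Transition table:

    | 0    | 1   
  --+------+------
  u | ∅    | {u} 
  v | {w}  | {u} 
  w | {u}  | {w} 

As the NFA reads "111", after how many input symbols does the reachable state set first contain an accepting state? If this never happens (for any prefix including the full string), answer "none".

none

Start in {u}.
Read '1': u→{u}; now {u}.
Read '1': u→{u}; now {u}.
Read '1': u→{u}; now {u}.
No reachable set along the way intersects F.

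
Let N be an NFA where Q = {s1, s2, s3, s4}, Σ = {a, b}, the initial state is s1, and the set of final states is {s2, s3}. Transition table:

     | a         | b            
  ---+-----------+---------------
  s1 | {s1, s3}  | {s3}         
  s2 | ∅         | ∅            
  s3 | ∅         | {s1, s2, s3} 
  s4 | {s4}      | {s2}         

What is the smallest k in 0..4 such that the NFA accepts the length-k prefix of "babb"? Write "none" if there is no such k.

Start in {s1}.
Read 'b': {s1} → {s3}.
None of the earlier sets intersect F, but {s3} does.

1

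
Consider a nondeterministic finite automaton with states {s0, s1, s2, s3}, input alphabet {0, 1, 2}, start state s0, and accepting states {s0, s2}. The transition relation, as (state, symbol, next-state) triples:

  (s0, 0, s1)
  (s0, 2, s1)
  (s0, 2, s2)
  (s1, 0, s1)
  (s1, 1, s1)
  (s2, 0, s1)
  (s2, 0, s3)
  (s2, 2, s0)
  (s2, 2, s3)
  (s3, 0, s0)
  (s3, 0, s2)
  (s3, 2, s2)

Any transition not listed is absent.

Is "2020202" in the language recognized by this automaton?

Start in {s0}.
Read '2': s0→{s1, s2}; now {s1, s2}.
Read '0': s1→{s1}, s2→{s1, s3}; now {s1, s3}.
Read '2': s1→∅, s3→{s2}; now {s2}.
Read '0': s2→{s1, s3}; now {s1, s3}.
Read '2': s1→∅, s3→{s2}; now {s2}.
Read '0': s2→{s1, s3}; now {s1, s3}.
Read '2': s1→∅, s3→{s2}; now {s2}.
The final set {s2} contains the accepting state s2.

Yes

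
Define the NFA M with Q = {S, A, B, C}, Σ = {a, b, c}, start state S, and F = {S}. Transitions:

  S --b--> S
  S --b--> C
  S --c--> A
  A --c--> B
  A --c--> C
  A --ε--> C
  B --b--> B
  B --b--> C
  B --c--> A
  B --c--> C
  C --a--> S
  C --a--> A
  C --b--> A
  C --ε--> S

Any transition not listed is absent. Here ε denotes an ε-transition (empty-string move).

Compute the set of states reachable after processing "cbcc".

{S, A, B, C}

Start in {S}.
Read 'c': {S} → {S, A, C}.
Read 'b': {S, A, C} → {S, A, C}.
Read 'c': {S, A, C} → {S, A, B, C}.
Read 'c': {S, A, B, C} → {S, A, B, C}.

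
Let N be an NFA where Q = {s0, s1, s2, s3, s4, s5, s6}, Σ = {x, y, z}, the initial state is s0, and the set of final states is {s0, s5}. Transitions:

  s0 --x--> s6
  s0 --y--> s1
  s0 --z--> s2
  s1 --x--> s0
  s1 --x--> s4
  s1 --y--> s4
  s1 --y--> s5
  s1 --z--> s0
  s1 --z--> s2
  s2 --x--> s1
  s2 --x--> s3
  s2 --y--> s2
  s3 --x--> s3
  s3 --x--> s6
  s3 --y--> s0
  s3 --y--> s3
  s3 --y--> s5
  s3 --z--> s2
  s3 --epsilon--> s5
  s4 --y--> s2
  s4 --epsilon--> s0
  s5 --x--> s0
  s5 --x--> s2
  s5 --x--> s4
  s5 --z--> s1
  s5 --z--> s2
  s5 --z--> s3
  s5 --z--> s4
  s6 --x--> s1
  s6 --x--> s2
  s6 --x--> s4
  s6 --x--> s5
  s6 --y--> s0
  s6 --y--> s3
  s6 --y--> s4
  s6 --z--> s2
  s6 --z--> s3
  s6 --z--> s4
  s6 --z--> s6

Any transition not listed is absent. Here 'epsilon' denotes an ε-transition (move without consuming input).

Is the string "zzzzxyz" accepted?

Start in {s0}.
Read 'z': s0→{s2}; now {s2}.
Read 'z': s2→∅; now ∅.
The set is empty and remains empty for the remaining 5 symbols.
The final set ∅ contains no accepting state.

No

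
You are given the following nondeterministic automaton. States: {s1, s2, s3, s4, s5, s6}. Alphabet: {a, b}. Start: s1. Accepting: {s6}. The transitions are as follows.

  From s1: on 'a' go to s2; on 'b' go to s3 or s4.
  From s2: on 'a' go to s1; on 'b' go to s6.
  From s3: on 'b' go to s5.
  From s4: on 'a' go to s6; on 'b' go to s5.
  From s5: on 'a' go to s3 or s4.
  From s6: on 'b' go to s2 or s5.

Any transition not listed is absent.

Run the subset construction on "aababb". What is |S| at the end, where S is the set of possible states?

Start in {s1}.
Read 'a': s1→{s2}; now {s2}.
Read 'a': s2→{s1}; now {s1}.
Read 'b': s1→{s3, s4}; now {s3, s4}.
Read 'a': s3→∅, s4→{s6}; now {s6}.
Read 'b': s6→{s2, s5}; now {s2, s5}.
Read 'b': s2→{s6}, s5→∅; now {s6}.
That set has 1 state.

1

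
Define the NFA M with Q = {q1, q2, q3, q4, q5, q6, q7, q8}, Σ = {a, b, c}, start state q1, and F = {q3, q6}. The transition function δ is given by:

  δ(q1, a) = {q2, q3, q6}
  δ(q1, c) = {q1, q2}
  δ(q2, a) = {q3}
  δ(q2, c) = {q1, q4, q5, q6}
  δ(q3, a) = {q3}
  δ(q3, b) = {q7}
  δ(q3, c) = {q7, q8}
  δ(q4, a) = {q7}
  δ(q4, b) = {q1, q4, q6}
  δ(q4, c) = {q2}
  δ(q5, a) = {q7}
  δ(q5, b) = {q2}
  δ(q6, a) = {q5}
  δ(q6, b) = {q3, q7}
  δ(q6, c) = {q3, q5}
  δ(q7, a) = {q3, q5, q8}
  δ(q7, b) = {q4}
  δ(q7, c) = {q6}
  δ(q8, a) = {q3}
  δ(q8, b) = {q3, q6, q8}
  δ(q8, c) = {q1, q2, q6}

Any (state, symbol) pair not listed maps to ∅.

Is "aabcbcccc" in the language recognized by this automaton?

Yes

Start in {q1}.
Read 'a': {q1} → {q2, q3, q6}.
Read 'a': {q2, q3, q6} → {q3, q5}.
Read 'b': {q3, q5} → {q2, q7}.
Read 'c': {q2, q7} → {q1, q4, q5, q6}.
Read 'b': {q1, q4, q5, q6} → {q1, q2, q3, q4, q6, q7}.
Read 'c': {q1, q2, q3, q4, q6, q7} → {q1, q2, q3, q4, q5, q6, q7, q8}.
Read 'c': {q1, q2, q3, q4, q5, q6, q7, q8} → {q1, q2, q3, q4, q5, q6, q7, q8}.
Read 'c': {q1, q2, q3, q4, q5, q6, q7, q8} → {q1, q2, q3, q4, q5, q6, q7, q8}.
Read 'c': {q1, q2, q3, q4, q5, q6, q7, q8} → {q1, q2, q3, q4, q5, q6, q7, q8}.
The final set {q1, q2, q3, q4, q5, q6, q7, q8} contains the accepting states q3, q6.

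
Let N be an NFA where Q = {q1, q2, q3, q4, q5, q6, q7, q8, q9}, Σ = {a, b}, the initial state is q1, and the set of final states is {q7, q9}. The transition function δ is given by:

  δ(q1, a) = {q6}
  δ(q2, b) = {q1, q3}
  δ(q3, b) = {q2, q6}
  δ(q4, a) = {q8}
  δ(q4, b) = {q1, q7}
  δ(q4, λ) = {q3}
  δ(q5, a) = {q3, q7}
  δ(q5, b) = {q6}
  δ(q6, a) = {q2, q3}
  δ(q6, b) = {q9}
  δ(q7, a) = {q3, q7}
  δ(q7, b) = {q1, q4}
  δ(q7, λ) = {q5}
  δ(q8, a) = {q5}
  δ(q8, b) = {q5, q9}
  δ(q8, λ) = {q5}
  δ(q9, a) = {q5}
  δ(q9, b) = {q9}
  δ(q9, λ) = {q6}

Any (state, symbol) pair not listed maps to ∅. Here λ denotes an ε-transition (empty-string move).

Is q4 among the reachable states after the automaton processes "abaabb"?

No

Start in {q1}.
Read 'a': q1→{q6}; now {q6}.
Read 'b': q6→{q9}; union {q9}; ε-closure = {q6, q9}.
Read 'a': q6→{q2, q3}, q9→{q5}; now {q2, q3, q5}.
Read 'a': q2→∅, q3→∅, q5→{q3, q7}; union {q3, q7}; ε-closure = {q3, q5, q7}.
Read 'b': q3→{q2, q6}, q5→{q6}, q7→{q1, q4}; union {q1, q2, q4, q6}; ε-closure = {q1, q2, q3, q4, q6}.
Read 'b': q1→∅, q2→{q1, q3}, q3→{q2, q6}, q4→{q1, q7}, q6→{q9}; union {q1, q2, q3, q6, q7, q9}; ε-closure = {q1, q2, q3, q5, q6, q7, q9}.
State q4 is not in {q1, q2, q3, q5, q6, q7, q9}.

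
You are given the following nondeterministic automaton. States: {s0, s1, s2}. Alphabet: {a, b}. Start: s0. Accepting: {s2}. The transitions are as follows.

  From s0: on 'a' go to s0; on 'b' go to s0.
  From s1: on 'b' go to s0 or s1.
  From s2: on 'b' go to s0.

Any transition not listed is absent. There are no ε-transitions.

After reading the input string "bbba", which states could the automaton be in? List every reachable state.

{s0}

Start in {s0}.
Read 'b': {s0} → {s0}.
Read 'b': {s0} → {s0}.
Read 'b': {s0} → {s0}.
Read 'a': {s0} → {s0}.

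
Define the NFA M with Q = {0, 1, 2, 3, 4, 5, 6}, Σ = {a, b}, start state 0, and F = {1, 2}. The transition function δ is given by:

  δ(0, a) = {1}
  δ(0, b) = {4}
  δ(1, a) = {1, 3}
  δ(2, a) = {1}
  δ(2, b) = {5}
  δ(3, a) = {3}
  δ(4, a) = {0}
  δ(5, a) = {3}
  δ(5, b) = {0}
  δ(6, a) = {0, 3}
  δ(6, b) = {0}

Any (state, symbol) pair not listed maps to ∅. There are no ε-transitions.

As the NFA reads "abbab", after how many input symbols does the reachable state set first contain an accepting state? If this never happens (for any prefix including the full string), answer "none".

Start in {0}.
Read 'a': 0→{1}; now {1}.
None of the earlier sets intersect F, but {1} does.

1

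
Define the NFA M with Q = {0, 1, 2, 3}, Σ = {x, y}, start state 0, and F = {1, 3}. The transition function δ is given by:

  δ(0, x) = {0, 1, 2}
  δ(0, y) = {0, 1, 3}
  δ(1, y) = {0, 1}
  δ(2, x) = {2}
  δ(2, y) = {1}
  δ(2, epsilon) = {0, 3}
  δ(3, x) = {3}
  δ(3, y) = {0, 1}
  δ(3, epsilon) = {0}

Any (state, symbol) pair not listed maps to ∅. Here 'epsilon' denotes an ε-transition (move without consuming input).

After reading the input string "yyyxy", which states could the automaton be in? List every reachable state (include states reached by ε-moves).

{0, 1, 3}

Start in {0}.
Read 'y': 0→{0, 1, 3}; now {0, 1, 3}.
Read 'y': 0→{0, 1, 3}, 1→{0, 1}, 3→{0, 1}; now {0, 1, 3}.
Read 'y': 0→{0, 1, 3}, 1→{0, 1}, 3→{0, 1}; now {0, 1, 3}.
Read 'x': 0→{0, 1, 2}, 1→∅, 3→{3}; now {0, 1, 2, 3}.
Read 'y': 0→{0, 1, 3}, 1→{0, 1}, 2→{1}, 3→{0, 1}; now {0, 1, 3}.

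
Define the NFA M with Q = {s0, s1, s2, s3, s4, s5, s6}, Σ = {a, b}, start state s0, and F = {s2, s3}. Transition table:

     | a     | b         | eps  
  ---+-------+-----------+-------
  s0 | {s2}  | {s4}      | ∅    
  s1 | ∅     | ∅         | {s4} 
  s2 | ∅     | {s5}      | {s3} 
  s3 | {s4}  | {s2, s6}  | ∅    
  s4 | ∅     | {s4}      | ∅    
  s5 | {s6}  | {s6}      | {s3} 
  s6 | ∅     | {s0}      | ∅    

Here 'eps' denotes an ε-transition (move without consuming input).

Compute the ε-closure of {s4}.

Begin with {s4}.
No ε-moves leave this set, so the closure equals the set itself.

{s4}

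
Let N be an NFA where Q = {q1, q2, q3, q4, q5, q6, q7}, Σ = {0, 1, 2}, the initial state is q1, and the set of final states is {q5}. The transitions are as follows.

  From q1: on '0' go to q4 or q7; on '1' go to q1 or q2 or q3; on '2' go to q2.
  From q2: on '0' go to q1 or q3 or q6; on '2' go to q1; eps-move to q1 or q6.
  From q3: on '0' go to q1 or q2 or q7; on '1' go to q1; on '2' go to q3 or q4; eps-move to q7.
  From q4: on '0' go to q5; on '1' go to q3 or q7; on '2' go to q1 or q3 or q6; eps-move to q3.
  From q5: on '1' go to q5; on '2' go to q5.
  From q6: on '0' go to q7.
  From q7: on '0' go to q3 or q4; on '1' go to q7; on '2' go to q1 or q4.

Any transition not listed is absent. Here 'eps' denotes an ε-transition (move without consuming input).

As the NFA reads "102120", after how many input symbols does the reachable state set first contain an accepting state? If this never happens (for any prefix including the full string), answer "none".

Start in {q1}.
Read '1': q1→{q1, q2, q3}; union {q1, q2, q3}; ε-closure = {q1, q2, q3, q6, q7}.
Read '0': q1→{q4, q7}, q2→{q1, q3, q6}, q3→{q1, q2, q7}, q6→{q7}, q7→{q3, q4}; now {q1, q2, q3, q4, q6, q7}.
Read '2': q1→{q2}, q2→{q1}, q3→{q3, q4}, q4→{q1, q3, q6}, q6→∅, q7→{q1, q4}; union {q1, q2, q3, q4, q6}; ε-closure = {q1, q2, q3, q4, q6, q7}.
Read '1': q1→{q1, q2, q3}, q2→∅, q3→{q1}, q4→{q3, q7}, q6→∅, q7→{q7}; union {q1, q2, q3, q7}; ε-closure = {q1, q2, q3, q6, q7}.
Read '2': q1→{q2}, q2→{q1}, q3→{q3, q4}, q6→∅, q7→{q1, q4}; union {q1, q2, q3, q4}; ε-closure = {q1, q2, q3, q4, q6, q7}.
Read '0': q1→{q4, q7}, q2→{q1, q3, q6}, q3→{q1, q2, q7}, q4→{q5}, q6→{q7}, q7→{q3, q4}; now {q1, q2, q3, q4, q5, q6, q7}.
None of the earlier sets intersect F, but {q1, q2, q3, q4, q5, q6, q7} does.

6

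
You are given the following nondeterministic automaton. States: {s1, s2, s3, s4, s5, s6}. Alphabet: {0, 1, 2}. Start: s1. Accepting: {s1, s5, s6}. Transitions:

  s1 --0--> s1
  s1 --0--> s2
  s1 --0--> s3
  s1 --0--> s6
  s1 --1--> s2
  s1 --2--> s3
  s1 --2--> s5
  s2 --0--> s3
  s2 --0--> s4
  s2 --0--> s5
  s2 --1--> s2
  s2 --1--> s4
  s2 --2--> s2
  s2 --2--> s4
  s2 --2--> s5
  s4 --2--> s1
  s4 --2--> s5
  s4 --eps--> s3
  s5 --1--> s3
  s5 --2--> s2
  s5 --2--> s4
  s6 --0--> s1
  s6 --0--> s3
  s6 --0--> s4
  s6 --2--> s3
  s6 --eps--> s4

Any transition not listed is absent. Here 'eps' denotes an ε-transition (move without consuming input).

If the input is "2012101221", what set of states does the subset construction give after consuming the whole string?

Start in {s1}.
Read '2': {s1} → {s3, s5}.
Read '0': {s3, s5} → ∅.
The set is empty and remains empty for the remaining 8 symbols.

∅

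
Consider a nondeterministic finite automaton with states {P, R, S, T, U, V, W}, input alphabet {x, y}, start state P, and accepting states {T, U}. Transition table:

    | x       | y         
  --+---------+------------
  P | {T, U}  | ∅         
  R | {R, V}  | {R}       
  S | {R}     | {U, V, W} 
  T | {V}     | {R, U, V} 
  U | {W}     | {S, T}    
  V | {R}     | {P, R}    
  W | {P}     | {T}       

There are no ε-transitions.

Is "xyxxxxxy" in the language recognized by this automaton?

No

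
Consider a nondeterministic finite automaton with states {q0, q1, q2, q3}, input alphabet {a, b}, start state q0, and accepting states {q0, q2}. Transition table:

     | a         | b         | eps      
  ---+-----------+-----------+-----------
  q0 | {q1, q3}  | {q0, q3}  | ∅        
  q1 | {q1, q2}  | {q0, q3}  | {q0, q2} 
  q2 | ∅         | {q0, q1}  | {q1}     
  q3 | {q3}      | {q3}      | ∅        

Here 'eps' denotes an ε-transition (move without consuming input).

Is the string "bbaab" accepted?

Yes

Start in {q0}.
Read 'b': {q0} → {q0, q3}.
Read 'b': {q0, q3} → {q0, q3}.
Read 'a': {q0, q3} → {q0, q1, q2, q3}.
Read 'a': {q0, q1, q2, q3} → {q0, q1, q2, q3}.
Read 'b': {q0, q1, q2, q3} → {q0, q1, q2, q3}.
The final set {q0, q1, q2, q3} contains the accepting states q0, q2.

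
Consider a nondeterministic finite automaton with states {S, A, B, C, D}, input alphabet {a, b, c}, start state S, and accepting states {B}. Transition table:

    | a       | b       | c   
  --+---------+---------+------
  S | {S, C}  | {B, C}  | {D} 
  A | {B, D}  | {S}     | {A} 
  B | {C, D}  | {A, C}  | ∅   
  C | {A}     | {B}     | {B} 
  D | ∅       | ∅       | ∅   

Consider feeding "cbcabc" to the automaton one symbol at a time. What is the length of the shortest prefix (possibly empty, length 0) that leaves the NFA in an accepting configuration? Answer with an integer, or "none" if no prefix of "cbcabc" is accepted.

none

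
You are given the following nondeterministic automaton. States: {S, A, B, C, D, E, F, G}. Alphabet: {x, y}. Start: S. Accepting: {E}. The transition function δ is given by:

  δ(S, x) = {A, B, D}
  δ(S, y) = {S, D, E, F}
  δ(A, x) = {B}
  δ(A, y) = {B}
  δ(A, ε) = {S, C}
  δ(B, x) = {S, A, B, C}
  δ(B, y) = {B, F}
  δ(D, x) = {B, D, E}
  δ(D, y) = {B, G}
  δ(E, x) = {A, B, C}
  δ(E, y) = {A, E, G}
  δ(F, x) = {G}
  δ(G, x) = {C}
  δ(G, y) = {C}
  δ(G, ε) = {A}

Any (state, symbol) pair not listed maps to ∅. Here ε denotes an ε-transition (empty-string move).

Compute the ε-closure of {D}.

{D}

Begin with {D}.
No ε-moves leave this set, so the closure equals the set itself.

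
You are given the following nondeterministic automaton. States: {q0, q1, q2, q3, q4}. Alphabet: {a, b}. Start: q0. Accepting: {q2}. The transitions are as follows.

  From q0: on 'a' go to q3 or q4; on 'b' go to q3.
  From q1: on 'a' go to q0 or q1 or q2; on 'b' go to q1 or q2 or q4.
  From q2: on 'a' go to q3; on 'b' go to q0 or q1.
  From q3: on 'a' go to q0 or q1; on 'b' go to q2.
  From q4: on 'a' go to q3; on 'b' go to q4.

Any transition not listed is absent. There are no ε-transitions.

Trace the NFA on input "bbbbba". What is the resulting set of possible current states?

{q0, q1, q2, q3, q4}

Start in {q0}.
Read 'b': q0→{q3}; now {q3}.
Read 'b': q3→{q2}; now {q2}.
Read 'b': q2→{q0, q1}; now {q0, q1}.
Read 'b': q0→{q3}, q1→{q1, q2, q4}; now {q1, q2, q3, q4}.
Read 'b': q1→{q1, q2, q4}, q2→{q0, q1}, q3→{q2}, q4→{q4}; now {q0, q1, q2, q4}.
Read 'a': q0→{q3, q4}, q1→{q0, q1, q2}, q2→{q3}, q4→{q3}; now {q0, q1, q2, q3, q4}.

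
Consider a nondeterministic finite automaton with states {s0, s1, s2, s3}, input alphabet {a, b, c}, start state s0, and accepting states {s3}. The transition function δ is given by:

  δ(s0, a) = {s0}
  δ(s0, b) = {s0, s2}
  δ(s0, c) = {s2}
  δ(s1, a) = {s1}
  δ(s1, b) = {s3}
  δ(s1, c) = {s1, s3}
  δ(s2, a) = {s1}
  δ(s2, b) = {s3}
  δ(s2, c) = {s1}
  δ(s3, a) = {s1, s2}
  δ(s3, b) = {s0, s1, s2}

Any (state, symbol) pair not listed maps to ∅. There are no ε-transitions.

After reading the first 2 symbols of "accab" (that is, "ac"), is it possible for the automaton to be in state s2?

Yes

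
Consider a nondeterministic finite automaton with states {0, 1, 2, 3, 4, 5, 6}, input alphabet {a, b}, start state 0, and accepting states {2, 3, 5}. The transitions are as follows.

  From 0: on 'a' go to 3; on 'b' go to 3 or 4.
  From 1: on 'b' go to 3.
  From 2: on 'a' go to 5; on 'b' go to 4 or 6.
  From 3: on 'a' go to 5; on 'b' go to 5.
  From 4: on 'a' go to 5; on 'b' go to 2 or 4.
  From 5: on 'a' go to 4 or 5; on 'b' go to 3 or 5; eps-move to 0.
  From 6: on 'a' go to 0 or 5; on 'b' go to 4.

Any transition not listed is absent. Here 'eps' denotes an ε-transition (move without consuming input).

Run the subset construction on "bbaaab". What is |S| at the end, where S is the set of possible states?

5

Start in {0}.
Read 'b': {0} → {3, 4}.
Read 'b': {3, 4} → {0, 2, 4, 5}.
Read 'a': {0, 2, 4, 5} → {0, 3, 4, 5}.
Read 'a': {0, 3, 4, 5} → {0, 3, 4, 5}.
Read 'a': {0, 3, 4, 5} → {0, 3, 4, 5}.
Read 'b': {0, 3, 4, 5} → {0, 2, 3, 4, 5}.
That set has 5 states.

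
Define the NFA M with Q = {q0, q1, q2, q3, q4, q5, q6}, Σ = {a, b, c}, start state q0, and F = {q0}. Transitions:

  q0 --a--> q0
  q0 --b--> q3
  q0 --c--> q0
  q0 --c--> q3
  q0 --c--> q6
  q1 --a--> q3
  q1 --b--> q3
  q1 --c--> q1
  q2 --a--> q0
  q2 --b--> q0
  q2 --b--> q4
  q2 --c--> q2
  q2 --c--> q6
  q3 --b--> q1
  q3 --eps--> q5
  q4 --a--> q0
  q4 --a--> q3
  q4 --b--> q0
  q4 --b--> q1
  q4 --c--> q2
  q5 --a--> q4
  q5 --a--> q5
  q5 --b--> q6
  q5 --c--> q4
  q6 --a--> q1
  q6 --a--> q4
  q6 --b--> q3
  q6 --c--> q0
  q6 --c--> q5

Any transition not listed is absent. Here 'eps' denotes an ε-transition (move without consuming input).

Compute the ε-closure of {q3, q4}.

Begin with {q3, q4}.
ε-move q3 → q5; add q5.

{q3, q4, q5}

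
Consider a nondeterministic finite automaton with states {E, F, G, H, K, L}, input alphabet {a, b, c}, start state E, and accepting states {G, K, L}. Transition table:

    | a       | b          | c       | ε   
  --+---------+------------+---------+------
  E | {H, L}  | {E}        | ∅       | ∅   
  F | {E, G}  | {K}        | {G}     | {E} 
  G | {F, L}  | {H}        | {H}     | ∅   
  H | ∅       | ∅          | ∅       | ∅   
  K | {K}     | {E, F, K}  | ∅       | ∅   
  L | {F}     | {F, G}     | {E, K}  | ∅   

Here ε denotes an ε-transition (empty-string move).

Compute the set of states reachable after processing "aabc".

∅

Start in {E}.
Read 'a': {E} → {H, L}.
Read 'a': {H, L} → {E, F}.
Read 'b': {E, F} → {E, K}.
Read 'c': {E, K} → ∅.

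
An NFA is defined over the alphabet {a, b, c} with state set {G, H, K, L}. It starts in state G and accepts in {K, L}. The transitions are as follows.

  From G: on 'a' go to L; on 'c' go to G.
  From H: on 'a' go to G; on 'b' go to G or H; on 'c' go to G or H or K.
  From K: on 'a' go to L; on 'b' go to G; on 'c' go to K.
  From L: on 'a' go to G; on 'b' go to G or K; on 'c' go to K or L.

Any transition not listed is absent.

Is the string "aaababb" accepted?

No

Start in {G}.
Read 'a': {G} → {L}.
Read 'a': {L} → {G}.
Read 'a': {G} → {L}.
Read 'b': {L} → {G, K}.
Read 'a': {G, K} → {L}.
Read 'b': {L} → {G, K}.
Read 'b': {G, K} → {G}.
The final set {G} contains no accepting state.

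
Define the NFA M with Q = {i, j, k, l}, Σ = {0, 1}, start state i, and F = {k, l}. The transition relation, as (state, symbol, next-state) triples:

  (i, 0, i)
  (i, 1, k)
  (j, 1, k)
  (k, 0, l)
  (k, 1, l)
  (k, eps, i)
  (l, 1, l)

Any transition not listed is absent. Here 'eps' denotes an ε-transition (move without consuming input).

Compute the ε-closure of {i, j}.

Begin with {i, j}.
No ε-moves leave this set, so the closure equals the set itself.

{i, j}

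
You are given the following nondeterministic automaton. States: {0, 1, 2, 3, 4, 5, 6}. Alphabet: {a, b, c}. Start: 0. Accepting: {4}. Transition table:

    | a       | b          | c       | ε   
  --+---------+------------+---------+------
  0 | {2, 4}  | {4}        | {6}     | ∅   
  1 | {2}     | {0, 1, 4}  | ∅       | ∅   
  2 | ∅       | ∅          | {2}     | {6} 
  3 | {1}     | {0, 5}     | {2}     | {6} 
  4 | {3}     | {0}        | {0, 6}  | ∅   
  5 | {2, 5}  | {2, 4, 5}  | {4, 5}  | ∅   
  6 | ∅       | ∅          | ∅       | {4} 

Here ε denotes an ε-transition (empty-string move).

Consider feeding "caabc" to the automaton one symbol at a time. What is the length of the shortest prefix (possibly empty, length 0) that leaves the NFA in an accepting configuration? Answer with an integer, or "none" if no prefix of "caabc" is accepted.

Start in {0}.
Read 'c': {0} → {4, 6}.
None of the earlier sets intersect F, but {4, 6} does.

1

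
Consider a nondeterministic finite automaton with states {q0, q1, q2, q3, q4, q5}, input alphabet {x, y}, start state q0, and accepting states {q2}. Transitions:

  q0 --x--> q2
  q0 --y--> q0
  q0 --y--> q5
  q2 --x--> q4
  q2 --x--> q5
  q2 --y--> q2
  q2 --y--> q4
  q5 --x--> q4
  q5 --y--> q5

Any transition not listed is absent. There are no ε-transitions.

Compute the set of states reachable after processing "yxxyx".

{q4}

Start in {q0}.
Read 'y': q0→{q0, q5}; now {q0, q5}.
Read 'x': q0→{q2}, q5→{q4}; now {q2, q4}.
Read 'x': q2→{q4, q5}, q4→∅; now {q4, q5}.
Read 'y': q4→∅, q5→{q5}; now {q5}.
Read 'x': q5→{q4}; now {q4}.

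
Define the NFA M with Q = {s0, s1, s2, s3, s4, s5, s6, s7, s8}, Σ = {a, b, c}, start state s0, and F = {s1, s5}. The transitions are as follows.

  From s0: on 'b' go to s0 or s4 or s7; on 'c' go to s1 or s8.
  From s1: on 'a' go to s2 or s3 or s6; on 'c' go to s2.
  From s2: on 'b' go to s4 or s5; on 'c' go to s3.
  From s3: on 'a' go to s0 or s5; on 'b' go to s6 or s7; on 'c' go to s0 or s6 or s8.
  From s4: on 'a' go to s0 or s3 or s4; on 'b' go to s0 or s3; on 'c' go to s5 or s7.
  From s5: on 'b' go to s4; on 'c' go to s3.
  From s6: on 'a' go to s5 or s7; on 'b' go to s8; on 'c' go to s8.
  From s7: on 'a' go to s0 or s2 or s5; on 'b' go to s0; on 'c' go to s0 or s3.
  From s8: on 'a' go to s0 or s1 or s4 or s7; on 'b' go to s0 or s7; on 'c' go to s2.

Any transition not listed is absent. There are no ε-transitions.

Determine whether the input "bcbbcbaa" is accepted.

Start in {s0}.
Read 'b': {s0} → {s0, s4, s7}.
Read 'c': {s0, s4, s7} → {s0, s1, s3, s5, s7, s8}.
Read 'b': {s0, s1, s3, s5, s7, s8} → {s0, s4, s6, s7}.
Read 'b': {s0, s4, s6, s7} → {s0, s3, s4, s7, s8}.
Read 'c': {s0, s3, s4, s7, s8} → {s0, s1, s2, s3, s5, s6, s7, s8}.
Read 'b': {s0, s1, s2, s3, s5, s6, s7, s8} → {s0, s4, s5, s6, s7, s8}.
Read 'a': {s0, s4, s5, s6, s7, s8} → {s0, s1, s2, s3, s4, s5, s7}.
Read 'a': {s0, s1, s2, s3, s4, s5, s7} → {s0, s2, s3, s4, s5, s6}.
The final set {s0, s2, s3, s4, s5, s6} contains the accepting state s5.

Yes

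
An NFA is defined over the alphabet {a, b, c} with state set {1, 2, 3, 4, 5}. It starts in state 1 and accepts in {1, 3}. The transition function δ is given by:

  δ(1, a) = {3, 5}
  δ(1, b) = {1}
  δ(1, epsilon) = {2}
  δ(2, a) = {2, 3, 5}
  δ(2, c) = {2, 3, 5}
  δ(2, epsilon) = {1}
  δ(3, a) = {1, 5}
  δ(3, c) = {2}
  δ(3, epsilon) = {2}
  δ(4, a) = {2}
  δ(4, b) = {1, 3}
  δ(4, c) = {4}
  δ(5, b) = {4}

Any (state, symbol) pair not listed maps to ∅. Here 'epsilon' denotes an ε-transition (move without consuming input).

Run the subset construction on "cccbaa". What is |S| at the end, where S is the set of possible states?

4

Start: ε-closure({1}) = {1, 2}.
Read 'c': 1→∅, 2→{2, 3, 5}; union {2, 3, 5}; ε-closure = {1, 2, 3, 5}.
Read 'c': 1→∅, 2→{2, 3, 5}, 3→{2}, 5→∅; union {2, 3, 5}; ε-closure = {1, 2, 3, 5}.
Read 'c': 1→∅, 2→{2, 3, 5}, 3→{2}, 5→∅; union {2, 3, 5}; ε-closure = {1, 2, 3, 5}.
Read 'b': 1→{1}, 2→∅, 3→∅, 5→{4}; union {1, 4}; ε-closure = {1, 2, 4}.
Read 'a': 1→{3, 5}, 2→{2, 3, 5}, 4→{2}; union {2, 3, 5}; ε-closure = {1, 2, 3, 5}.
Read 'a': 1→{3, 5}, 2→{2, 3, 5}, 3→{1, 5}, 5→∅; now {1, 2, 3, 5}.
That set has 4 states.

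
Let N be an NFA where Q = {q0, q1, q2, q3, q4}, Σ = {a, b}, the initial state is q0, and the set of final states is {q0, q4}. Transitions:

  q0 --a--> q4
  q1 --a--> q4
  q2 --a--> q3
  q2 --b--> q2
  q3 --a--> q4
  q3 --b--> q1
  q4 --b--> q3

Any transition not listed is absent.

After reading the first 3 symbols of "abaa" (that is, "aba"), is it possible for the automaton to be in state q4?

Start in {q0}.
Read 'a': {q0} → {q4}.
Read 'b': {q4} → {q3}.
Read 'a': {q3} → {q4}.
State q4 is in {q4}.

Yes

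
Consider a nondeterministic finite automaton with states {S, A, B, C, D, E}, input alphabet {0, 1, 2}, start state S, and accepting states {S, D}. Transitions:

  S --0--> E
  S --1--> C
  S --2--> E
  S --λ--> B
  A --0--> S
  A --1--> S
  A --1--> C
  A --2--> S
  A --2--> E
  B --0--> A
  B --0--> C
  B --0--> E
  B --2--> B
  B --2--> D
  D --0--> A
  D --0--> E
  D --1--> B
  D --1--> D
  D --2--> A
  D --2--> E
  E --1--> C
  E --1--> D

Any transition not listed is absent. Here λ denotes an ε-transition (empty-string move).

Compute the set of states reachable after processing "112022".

∅

Start: ε-closure({S}) = {S, B}.
Read '1': S→{C}, B→∅; now {C}.
Read '1': C→∅; now ∅.
The set is empty and remains empty for the remaining 4 symbols.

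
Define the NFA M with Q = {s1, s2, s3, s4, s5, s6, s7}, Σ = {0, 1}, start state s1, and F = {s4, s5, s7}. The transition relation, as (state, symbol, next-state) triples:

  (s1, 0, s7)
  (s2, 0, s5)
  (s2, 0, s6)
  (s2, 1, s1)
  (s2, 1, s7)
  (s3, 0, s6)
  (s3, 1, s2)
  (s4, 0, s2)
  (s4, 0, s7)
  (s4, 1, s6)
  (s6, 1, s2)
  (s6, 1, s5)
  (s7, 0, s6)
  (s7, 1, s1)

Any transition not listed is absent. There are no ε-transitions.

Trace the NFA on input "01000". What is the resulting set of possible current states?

∅

Start in {s1}.
Read '0': {s1} → {s7}.
Read '1': {s7} → {s1}.
Read '0': {s1} → {s7}.
Read '0': {s7} → {s6}.
Read '0': {s6} → ∅.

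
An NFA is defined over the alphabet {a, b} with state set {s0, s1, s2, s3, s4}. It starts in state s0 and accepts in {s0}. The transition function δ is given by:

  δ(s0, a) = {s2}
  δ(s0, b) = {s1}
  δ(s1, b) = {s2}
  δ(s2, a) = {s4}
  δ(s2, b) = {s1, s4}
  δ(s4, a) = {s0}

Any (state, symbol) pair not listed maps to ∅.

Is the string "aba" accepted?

Start in {s0}.
Read 'a': s0→{s2}; now {s2}.
Read 'b': s2→{s1, s4}; now {s1, s4}.
Read 'a': s1→∅, s4→{s0}; now {s0}.
The final set {s0} contains the accepting state s0.

Yes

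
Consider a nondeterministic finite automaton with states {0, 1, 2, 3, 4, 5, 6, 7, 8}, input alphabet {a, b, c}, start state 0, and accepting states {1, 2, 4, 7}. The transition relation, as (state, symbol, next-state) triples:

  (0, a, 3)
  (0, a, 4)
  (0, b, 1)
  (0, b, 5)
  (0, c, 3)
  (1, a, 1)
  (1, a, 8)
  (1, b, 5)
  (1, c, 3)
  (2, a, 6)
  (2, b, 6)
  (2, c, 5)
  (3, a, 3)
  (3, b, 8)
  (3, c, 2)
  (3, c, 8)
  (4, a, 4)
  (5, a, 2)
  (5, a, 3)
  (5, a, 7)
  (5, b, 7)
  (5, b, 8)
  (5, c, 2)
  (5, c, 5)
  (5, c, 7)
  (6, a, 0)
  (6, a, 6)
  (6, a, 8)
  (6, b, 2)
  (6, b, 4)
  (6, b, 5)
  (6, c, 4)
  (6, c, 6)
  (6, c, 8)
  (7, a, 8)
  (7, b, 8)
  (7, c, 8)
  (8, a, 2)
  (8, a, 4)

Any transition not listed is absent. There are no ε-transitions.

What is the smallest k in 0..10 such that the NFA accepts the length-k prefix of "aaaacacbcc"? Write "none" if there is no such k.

1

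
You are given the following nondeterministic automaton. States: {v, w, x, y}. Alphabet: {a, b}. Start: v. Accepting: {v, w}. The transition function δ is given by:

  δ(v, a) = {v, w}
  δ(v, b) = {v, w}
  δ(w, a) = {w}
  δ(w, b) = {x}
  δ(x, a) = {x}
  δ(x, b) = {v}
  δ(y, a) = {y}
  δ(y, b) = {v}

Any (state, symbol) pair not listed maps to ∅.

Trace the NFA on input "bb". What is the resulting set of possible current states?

{v, w, x}

Start in {v}.
Read 'b': {v} → {v, w}.
Read 'b': {v, w} → {v, w, x}.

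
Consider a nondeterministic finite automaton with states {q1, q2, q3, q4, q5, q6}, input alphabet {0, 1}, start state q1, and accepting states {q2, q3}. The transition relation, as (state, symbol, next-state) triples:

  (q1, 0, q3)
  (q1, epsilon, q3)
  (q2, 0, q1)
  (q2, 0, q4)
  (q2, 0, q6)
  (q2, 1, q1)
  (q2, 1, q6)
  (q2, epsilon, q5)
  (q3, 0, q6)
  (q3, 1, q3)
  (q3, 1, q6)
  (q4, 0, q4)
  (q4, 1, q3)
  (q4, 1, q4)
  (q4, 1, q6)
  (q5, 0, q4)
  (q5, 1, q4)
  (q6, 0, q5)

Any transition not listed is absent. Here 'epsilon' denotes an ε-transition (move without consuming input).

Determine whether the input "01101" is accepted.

No

Start: ε-closure({q1}) = {q1, q3}.
Read '0': q1→{q3}, q3→{q6}; now {q3, q6}.
Read '1': q3→{q3, q6}, q6→∅; now {q3, q6}.
Read '1': q3→{q3, q6}, q6→∅; now {q3, q6}.
Read '0': q3→{q6}, q6→{q5}; now {q5, q6}.
Read '1': q5→{q4}, q6→∅; now {q4}.
The final set {q4} contains no accepting state.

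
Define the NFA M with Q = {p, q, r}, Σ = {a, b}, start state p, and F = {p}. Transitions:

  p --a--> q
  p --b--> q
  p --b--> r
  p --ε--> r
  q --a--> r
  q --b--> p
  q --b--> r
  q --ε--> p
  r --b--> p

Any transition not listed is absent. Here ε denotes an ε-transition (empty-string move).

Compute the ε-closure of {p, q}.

{p, q, r}

Begin with {p, q}.
ε-move p → r; add r.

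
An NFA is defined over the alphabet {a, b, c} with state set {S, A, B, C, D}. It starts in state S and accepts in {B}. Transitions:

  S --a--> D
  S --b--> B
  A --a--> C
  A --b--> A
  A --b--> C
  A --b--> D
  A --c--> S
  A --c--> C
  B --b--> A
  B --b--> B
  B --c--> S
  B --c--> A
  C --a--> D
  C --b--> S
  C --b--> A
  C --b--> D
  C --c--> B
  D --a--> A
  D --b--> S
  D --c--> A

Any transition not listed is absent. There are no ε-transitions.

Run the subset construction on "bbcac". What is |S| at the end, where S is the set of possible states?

2

Start in {S}.
Read 'b': S→{B}; now {B}.
Read 'b': B→{A, B}; now {A, B}.
Read 'c': A→{S, C}, B→{S, A}; now {S, A, C}.
Read 'a': S→{D}, A→{C}, C→{D}; now {C, D}.
Read 'c': C→{B}, D→{A}; now {A, B}.
That set has 2 states.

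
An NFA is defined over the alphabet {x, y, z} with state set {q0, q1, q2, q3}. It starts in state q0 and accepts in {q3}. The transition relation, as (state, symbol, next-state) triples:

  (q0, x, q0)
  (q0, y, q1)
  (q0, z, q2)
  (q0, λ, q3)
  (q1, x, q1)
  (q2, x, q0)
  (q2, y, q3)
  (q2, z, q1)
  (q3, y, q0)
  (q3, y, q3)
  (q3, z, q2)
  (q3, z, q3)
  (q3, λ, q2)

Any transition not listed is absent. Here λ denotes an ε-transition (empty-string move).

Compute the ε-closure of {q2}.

{q2}

Begin with {q2}.
No ε-moves leave this set, so the closure equals the set itself.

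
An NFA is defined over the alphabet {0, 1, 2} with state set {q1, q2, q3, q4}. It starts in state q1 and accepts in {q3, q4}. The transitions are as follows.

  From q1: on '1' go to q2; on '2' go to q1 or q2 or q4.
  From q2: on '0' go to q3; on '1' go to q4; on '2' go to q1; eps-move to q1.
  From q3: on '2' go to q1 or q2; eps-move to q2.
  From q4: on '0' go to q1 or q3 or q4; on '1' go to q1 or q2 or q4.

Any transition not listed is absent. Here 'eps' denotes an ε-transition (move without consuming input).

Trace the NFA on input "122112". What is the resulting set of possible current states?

{q1, q2, q4}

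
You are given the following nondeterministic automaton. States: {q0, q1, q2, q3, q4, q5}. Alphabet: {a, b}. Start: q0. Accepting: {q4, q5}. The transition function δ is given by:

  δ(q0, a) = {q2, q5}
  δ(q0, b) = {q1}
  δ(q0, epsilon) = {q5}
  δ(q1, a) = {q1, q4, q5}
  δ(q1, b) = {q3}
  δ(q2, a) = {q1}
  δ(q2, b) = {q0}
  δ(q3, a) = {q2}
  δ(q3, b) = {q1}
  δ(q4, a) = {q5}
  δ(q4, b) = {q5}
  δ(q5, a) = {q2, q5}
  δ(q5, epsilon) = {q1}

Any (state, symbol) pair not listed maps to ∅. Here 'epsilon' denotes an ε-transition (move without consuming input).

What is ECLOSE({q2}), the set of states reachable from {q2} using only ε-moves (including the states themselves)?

{q2}

Begin with {q2}.
No ε-moves leave this set, so the closure equals the set itself.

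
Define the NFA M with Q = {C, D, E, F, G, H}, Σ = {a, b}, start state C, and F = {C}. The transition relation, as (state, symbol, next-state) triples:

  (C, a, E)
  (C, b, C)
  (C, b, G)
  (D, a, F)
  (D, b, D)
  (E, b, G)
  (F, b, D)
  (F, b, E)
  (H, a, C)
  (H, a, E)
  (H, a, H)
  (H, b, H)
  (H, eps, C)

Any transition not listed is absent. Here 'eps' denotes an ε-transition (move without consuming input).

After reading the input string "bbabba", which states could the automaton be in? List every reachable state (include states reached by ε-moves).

Start in {C}.
Read 'b': {C} → {C, G}.
Read 'b': {C, G} → {C, G}.
Read 'a': {C, G} → {E}.
Read 'b': {E} → {G}.
Read 'b': {G} → ∅.
The set is empty and remains empty for the remaining 1 symbol.

∅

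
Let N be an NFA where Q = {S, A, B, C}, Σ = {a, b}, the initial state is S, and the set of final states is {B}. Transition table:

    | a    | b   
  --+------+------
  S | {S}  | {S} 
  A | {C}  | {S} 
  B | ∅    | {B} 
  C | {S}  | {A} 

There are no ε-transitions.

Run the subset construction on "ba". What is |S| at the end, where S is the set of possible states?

1

Start in {S}.
Read 'b': S→{S}; now {S}.
Read 'a': S→{S}; now {S}.
That set has 1 state.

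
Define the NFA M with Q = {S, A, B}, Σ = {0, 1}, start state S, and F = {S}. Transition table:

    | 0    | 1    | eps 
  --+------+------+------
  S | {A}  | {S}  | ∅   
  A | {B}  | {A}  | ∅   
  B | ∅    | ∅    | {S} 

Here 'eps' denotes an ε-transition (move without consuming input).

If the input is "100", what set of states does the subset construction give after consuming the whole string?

Start in {S}.
Read '1': {S} → {S}.
Read '0': {S} → {A}.
Read '0': {A} → {S, B}.

{S, B}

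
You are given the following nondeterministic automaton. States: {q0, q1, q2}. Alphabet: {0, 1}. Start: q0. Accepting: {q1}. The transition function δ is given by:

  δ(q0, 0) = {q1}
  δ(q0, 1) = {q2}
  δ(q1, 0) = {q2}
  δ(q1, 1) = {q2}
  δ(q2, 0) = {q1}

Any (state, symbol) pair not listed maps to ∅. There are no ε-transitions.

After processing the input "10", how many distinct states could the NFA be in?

1

Start in {q0}.
Read '1': q0→{q2}; now {q2}.
Read '0': q2→{q1}; now {q1}.
That set has 1 state.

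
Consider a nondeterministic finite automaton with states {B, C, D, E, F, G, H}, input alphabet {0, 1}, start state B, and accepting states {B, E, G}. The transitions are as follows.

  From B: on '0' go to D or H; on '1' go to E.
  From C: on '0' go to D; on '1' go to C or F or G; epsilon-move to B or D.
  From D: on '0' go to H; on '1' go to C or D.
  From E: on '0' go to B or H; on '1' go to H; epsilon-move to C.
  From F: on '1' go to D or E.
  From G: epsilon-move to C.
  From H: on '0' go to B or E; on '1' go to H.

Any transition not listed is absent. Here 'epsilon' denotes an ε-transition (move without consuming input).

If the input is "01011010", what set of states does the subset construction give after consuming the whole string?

{B, C, D, E, H}

Start in {B}.
Read '0': {B} → {D, H}.
Read '1': {D, H} → {B, C, D, H}.
Read '0': {B, C, D, H} → {B, C, D, E, H}.
Read '1': {B, C, D, E, H} → {B, C, D, E, F, G, H}.
Read '1': {B, C, D, E, F, G, H} → {B, C, D, E, F, G, H}.
Read '0': {B, C, D, E, F, G, H} → {B, C, D, E, H}.
Read '1': {B, C, D, E, H} → {B, C, D, E, F, G, H}.
Read '0': {B, C, D, E, F, G, H} → {B, C, D, E, H}.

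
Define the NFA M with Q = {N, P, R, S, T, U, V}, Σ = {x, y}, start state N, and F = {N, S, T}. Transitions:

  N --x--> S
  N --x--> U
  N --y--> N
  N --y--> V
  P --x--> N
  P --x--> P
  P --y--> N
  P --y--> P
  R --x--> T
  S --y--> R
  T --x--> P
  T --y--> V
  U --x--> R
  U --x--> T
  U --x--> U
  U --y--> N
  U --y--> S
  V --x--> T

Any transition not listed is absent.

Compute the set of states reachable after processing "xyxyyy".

{N, V}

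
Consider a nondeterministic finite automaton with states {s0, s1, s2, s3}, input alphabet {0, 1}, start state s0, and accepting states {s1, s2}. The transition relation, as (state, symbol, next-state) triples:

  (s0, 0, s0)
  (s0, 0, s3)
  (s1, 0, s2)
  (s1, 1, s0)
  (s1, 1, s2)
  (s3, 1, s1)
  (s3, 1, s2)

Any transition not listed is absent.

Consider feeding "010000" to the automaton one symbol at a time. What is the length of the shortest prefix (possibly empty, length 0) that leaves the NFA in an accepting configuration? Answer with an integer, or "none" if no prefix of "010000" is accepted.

2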